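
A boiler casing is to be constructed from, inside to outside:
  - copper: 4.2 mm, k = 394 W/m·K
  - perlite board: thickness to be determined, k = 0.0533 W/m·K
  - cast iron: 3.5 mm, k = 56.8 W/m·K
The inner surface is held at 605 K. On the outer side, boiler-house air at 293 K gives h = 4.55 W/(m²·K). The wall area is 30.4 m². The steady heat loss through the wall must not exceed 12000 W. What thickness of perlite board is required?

L ≈ 30.4 mm

Treating each layer as a thermal resistance in series:
R_copper = L/(kA) = 0.0042/(394×30.4) = 3.507×10^-7 K/W
R_cast iron = L/(kA) = 0.0035/(56.8×30.4) = 2.027×10^-6 K/W
R_outer film = 1/(h_o·A) = 1/(4.55×30.4) = 0.00723 K/W
Sum of the known resistances R_other = 0.007232 K/W
Required total resistance R_tot = ΔT/Q_allow = 312/12000 = 0.026 K/W
R_perlite board = R_tot − R_other = 0.01877 K/W
L = R·k·A = 0.01877×0.0533×30.4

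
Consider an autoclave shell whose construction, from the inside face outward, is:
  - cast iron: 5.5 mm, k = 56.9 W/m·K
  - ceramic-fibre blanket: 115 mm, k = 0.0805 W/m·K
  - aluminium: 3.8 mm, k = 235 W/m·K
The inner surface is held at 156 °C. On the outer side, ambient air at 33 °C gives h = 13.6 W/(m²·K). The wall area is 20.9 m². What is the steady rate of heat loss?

Q ≈ 1710 W

Series thermal resistances:
R_cast iron = L/(kA) = 0.0055/(56.9×20.9) = 4.625×10^-6 K/W
R_ceramic-fibre blanket = L/(kA) = 0.115/(0.0805×20.9) = 0.06835 K/W
R_aluminium = L/(kA) = 0.0038/(235×20.9) = 7.737×10^-7 K/W
R_outer film = 1/(h_o·A) = 1/(13.6×20.9) = 0.003518 K/W
R_total = 0.07188 K/W
Q = ΔT / R_total = 123 / 0.07188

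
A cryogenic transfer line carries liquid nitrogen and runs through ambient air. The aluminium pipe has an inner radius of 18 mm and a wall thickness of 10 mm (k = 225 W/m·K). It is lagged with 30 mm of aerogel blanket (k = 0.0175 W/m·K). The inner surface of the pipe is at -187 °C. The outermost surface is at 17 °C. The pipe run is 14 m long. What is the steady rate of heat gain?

Q ≈ 431 W

Per-layer cylindrical resistances, series-summed:
R_aluminium pipe wall = ln(28/18)/(2π×225×14) = 2.232×10^-5 K/W
R_aerogel blanket = ln(58/28)/(2π×0.0175×14) = 0.4731 K/W
R_total = 0.4731 K/W
Q = ΔT/R_total = 204/0.4731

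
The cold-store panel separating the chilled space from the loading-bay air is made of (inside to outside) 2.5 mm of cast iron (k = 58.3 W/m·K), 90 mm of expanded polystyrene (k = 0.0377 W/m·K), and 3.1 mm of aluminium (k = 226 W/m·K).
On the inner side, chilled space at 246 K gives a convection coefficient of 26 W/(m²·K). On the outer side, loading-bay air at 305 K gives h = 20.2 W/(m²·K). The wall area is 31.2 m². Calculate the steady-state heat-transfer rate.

Thermal resistances in series:
R_inner film = 1/(h_i·A) = 1/(26×31.2) = 0.001233 K/W
R_cast iron = L/(kA) = 0.0025/(58.3×31.2) = 1.374×10^-6 K/W
R_expanded polystyrene = L/(kA) = 0.09/(0.0377×31.2) = 0.07651 K/W
R_aluminium = L/(kA) = 0.0031/(226×31.2) = 4.396×10^-7 K/W
R_outer film = 1/(h_o·A) = 1/(20.2×31.2) = 0.001587 K/W
R_total = 0.07934 K/W
Q = ΔT / R_total = 59 / 0.07934

Q ≈ 744 W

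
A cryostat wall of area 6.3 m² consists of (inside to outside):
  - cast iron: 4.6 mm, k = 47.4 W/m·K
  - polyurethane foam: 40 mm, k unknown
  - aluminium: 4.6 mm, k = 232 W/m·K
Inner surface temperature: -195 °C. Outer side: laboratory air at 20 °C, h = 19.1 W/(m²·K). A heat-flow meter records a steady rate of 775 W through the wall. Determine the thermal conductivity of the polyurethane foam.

k ≈ 0.0236 W/(m·K)

Thermal resistances in series:
R_cast iron = L/(kA) = 0.0046/(47.4×6.3) = 1.54×10^-5 K/W
R_aluminium = L/(kA) = 0.0046/(232×6.3) = 3.147×10^-6 K/W
R_outer film = 1/(h_o·A) = 1/(19.1×6.3) = 0.00831 K/W
Sum of known resistances R_other = 0.008329 K/W
Total R = ΔT/Q = 215/775 = 0.2774 K/W
R_polyurethane foam = R_total − R_other = 0.2691 K/W
k = L/(R·A) = 0.04/(0.2691×6.3)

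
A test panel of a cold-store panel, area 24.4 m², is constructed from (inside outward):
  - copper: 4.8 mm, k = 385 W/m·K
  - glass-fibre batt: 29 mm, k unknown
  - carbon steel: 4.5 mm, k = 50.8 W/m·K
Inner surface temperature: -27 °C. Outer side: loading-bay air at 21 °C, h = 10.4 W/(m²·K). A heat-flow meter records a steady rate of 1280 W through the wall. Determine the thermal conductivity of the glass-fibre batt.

k ≈ 0.0354 W/(m·K)

Using the resistance-network approach (series):
R_copper = L/(kA) = 0.0048/(385×24.4) = 5.11×10^-7 K/W
R_carbon steel = L/(kA) = 0.0045/(50.8×24.4) = 3.63×10^-6 K/W
R_outer film = 1/(h_o·A) = 1/(10.4×24.4) = 0.003941 K/W
Sum of known resistances R_other = 0.003945 K/W
Total R = ΔT/Q = 48/1280 = 0.0375 K/W
R_glass-fibre batt = R_total − R_other = 0.03356 K/W
k = L/(R·A) = 0.029/(0.03356×24.4)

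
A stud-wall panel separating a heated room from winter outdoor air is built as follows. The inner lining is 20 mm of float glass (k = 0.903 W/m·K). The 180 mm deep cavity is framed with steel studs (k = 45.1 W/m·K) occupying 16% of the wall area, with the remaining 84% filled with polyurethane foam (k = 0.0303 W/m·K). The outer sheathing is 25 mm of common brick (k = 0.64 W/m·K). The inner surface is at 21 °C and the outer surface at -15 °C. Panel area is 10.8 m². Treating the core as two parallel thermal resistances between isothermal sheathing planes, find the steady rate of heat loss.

Q ≈ 4520 W

Sheathing layers in series; stud and cavity paths in parallel between them.
R_inner = 0.02/(0.903×10.8) = 0.002051 K/W
R_stud  = 0.18/(45.1×0.16×10.8) = 0.00231 K/W
R_cav   = 0.18/(0.0303×0.84×10.8) = 0.6548 K/W
1/R_core = 1/R_stud + 1/R_cav → R_core = 0.002302 K/W
R_outer = 0.025/(0.64×10.8) = 0.003617 K/W
R_total = 0.007969 K/W
Q = ΔT/R_total = 36/0.007969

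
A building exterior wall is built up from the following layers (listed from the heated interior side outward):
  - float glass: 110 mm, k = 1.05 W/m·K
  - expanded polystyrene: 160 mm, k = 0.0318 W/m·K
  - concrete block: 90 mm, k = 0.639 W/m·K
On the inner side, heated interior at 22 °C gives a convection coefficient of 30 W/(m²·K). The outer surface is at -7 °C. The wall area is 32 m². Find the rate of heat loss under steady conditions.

Q ≈ 175 W

Thermal resistances in series:
R_inner film = 1/(h_i·A) = 1/(30×32) = 0.001042 K/W
R_float glass = L/(kA) = 0.11/(1.05×32) = 0.003274 K/W
R_expanded polystyrene = L/(kA) = 0.16/(0.0318×32) = 0.1572 K/W
R_concrete block = L/(kA) = 0.09/(0.639×32) = 0.004401 K/W
R_total = 0.1659 K/W
Q = ΔT / R_total = 29 / 0.1659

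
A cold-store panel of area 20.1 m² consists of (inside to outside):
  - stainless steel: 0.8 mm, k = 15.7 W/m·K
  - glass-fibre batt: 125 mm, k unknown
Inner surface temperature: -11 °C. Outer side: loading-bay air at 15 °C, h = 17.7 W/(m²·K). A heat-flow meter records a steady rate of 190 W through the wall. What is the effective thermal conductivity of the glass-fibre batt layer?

k ≈ 0.0464 W/(m·K)

Using the resistance-network approach (series):
R_stainless steel = L/(kA) = 0.0008/(15.7×20.1) = 2.535×10^-6 K/W
R_outer film = 1/(h_o·A) = 1/(17.7×20.1) = 0.002811 K/W
Sum of known resistances R_other = 0.002813 K/W
Total R = ΔT/Q = 26/190 = 0.1368 K/W
R_glass-fibre batt = R_total − R_other = 0.134 K/W
k = L/(R·A) = 0.125/(0.134×20.1)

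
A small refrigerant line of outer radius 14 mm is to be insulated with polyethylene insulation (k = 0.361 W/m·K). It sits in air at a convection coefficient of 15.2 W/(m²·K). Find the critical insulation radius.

For a cylinder r_cr = k/h = 0.361/15.2
r_cr = 23.8 mm; since the bare radius (14 mm) is below r_cr, adding a thin layer of insulation will *increase* heat loss.

r_cr ≈ 23.8 mm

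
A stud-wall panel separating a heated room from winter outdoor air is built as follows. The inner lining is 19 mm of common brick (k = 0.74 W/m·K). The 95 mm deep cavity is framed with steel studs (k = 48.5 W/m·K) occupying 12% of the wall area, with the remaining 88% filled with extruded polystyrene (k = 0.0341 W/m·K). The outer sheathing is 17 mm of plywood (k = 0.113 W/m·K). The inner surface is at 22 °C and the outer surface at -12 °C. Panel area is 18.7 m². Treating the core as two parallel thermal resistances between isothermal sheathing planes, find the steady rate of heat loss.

Sheathing layers in series; stud and cavity paths in parallel between them.
R_inner = 0.019/(0.74×18.7) = 0.001373 K/W
R_stud  = 0.095/(48.5×0.12×18.7) = 8.729×10^-4 K/W
R_cav   = 0.095/(0.0341×0.88×18.7) = 0.1693 K/W
1/R_core = 1/R_stud + 1/R_cav → R_core = 8.684×10^-4 K/W
R_outer = 0.017/(0.113×18.7) = 0.008045 K/W
R_total = 0.01029 K/W
Q = ΔT/R_total = 34/0.01029

Q ≈ 3310 W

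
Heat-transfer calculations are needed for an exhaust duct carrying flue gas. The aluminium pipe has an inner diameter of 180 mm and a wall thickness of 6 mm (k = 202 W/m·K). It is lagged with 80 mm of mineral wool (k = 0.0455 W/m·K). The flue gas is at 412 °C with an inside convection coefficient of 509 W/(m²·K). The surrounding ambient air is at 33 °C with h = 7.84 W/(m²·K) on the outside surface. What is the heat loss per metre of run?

For a radial system each layer contributes R = ln(r_out/r_in)/(2πkL); films add R = 1/(hA).
R_inner film = 1/(h_i·2πr₁L) = 1/(509×2π×0.09×1) = 0.003474 K/W
R_aluminium pipe wall = ln(96/90)/(2π×202×1) = 5.085×10^-5 K/W
R_mineral wool = ln(176/96)/(2π×0.0455×1) = 2.12 K/W
R_outer film = 1/(h_o·2πr_oL) = 1/(7.84×2π×0.176×1) = 0.1153 K/W
R_total = 2.239 K/W
Q = ΔT/R_total = 379/2.239

q′ ≈ 169 W/m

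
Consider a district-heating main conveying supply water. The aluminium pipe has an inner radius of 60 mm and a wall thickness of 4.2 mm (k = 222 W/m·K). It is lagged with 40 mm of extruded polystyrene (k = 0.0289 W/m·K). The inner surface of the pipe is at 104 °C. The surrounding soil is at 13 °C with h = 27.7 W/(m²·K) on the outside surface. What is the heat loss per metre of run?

q′ ≈ 33.4 W/m

Radial resistances (cylindrical: R_cond = ln(r_o/r_i)/(2πkL), R_conv = 1/(h·2πrL)):
R_aluminium pipe wall = ln(64.2/60)/(2π×222×1) = 4.851×10^-5 K/W
R_extruded polystyrene = ln(104.2/64.2)/(2π×0.0289×1) = 2.667 K/W
R_outer film = 1/(h_o·2πr_oL) = 1/(27.7×2π×0.1042×1) = 0.05514 K/W
R_total = 2.722 K/W
Q = ΔT/R_total = 91/2.722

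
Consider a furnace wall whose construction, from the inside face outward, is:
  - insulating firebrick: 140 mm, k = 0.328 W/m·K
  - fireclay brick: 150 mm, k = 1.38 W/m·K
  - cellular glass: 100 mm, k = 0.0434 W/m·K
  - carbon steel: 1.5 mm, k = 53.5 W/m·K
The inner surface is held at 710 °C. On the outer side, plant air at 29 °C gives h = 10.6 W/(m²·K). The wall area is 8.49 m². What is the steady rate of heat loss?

Model the wall as resistances in series:
R_insulating firebrick = L/(kA) = 0.14/(0.328×8.49) = 0.05027 K/W
R_fireclay brick = L/(kA) = 0.15/(1.38×8.49) = 0.0128 K/W
R_cellular glass = L/(kA) = 0.1/(0.0434×8.49) = 0.2714 K/W
R_carbon steel = L/(kA) = 0.0015/(53.5×8.49) = 3.302×10^-6 K/W
R_outer film = 1/(h_o·A) = 1/(10.6×8.49) = 0.01111 K/W
R_total = 0.3456 K/W
Q = ΔT / R_total = 681 / 0.3456

Q ≈ 1970 W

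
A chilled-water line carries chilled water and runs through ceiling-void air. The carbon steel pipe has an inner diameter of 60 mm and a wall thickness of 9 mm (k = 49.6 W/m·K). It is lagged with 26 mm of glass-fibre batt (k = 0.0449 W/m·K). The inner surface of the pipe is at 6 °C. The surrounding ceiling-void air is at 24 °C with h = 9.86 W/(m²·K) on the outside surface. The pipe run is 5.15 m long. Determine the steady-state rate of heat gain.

For a radial system each layer contributes R = ln(r_out/r_in)/(2πkL); films add R = 1/(hA).
R_carbon steel pipe wall = ln(39/30)/(2π×49.6×5.15) = 1.635×10^-4 K/W
R_glass-fibre batt = ln(65/39)/(2π×0.0449×5.15) = 0.3516 K/W
R_outer film = 1/(h_o·2πr_oL) = 1/(9.86×2π×0.065×5.15) = 0.04822 K/W
R_total = 0.4 K/W
Q = ΔT/R_total = 18/0.4

Q ≈ 45 W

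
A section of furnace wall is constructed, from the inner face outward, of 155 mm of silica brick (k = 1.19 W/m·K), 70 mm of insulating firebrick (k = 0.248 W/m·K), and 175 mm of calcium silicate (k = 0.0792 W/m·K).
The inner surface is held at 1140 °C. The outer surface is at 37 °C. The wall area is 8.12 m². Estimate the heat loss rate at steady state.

Q ≈ 3420 W

Treating each layer as a thermal resistance in series:
R_silica brick = L/(kA) = 0.155/(1.19×8.12) = 0.01604 K/W
R_insulating firebrick = L/(kA) = 0.07/(0.248×8.12) = 0.03476 K/W
R_calcium silicate = L/(kA) = 0.175/(0.0792×8.12) = 0.2721 K/W
R_total = 0.3229 K/W
Q = ΔT / R_total = 1103 / 0.3229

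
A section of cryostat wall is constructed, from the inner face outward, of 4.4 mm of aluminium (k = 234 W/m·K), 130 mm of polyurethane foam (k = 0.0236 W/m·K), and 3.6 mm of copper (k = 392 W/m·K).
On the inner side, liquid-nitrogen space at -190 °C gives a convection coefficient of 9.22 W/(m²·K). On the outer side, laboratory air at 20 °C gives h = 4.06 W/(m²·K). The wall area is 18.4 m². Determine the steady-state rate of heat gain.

Series thermal resistances:
R_inner film = 1/(h_i·A) = 1/(9.22×18.4) = 0.005895 K/W
R_aluminium = L/(kA) = 0.0044/(234×18.4) = 1.022×10^-6 K/W
R_polyurethane foam = L/(kA) = 0.13/(0.0236×18.4) = 0.2994 K/W
R_copper = L/(kA) = 0.0036/(392×18.4) = 4.991×10^-7 K/W
R_outer film = 1/(h_o·A) = 1/(4.06×18.4) = 0.01339 K/W
R_total = 0.3187 K/W
Q = ΔT / R_total = 210 / 0.3187

Q ≈ 659 W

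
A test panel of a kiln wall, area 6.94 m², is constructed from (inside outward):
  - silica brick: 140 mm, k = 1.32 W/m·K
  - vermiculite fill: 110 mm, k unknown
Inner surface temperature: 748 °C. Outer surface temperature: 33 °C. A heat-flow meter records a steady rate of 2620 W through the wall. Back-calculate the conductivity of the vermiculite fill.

k ≈ 0.0615 W/(m·K)

Thermal resistances in series:
R_silica brick = L/(kA) = 0.14/(1.32×6.94) = 0.01528 K/W
Sum of known resistances R_other = 0.01528 K/W
Total R = ΔT/Q = 715/2620 = 0.2729 K/W
R_vermiculite fill = R_total − R_other = 0.2576 K/W
k = L/(R·A) = 0.11/(0.2576×6.94)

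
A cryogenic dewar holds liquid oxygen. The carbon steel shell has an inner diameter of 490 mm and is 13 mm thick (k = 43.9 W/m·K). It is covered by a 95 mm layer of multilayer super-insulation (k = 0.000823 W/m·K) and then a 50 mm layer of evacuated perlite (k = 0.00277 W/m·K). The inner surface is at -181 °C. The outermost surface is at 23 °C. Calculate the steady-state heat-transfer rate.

Each spherical layer contributes R = (1/r_i − 1/r_o)/(4πk):
R_carbon steel shell = (1/0.245 − 1/0.258)/(4π×43.9) = 3.728×10^-4 K/W
R_multilayer super-insulation = (1/0.258 − 1/0.353)/(4π×0.000823) = 100.9 K/W
R_evacuated perlite = (1/0.353 − 1/0.403)/(4π×0.00277) = 10.1 K/W
R_total = 111 K/W
Q = ΔT/R_total = 204/111

Q ≈ 1.84 W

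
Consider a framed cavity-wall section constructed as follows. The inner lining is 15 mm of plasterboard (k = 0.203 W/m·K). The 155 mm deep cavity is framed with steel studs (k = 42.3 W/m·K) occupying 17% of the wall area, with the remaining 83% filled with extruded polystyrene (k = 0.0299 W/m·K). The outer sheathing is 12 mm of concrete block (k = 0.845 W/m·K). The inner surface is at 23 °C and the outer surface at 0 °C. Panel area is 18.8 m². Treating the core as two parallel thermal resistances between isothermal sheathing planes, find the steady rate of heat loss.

Q ≈ 3950 W

Sheathing layers in series; stud and cavity paths in parallel between them.
R_inner = 0.015/(0.203×18.8) = 0.00393 K/W
R_stud  = 0.155/(42.3×0.17×18.8) = 0.001147 K/W
R_cav   = 0.155/(0.0299×0.83×18.8) = 0.3322 K/W
1/R_core = 1/R_stud + 1/R_cav → R_core = 0.001143 K/W
R_outer = 0.012/(0.845×18.8) = 7.554×10^-4 K/W
R_total = 0.005828 K/W
Q = ΔT/R_total = 23/0.005828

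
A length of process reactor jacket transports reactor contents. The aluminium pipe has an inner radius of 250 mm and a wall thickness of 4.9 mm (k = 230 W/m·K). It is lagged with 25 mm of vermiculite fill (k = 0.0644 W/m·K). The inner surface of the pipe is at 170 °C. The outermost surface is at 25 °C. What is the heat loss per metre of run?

q′ ≈ 627 W/m

Radial resistances (cylindrical: R_cond = ln(r_o/r_i)/(2πkL), R_conv = 1/(h·2πrL)):
R_aluminium pipe wall = ln(254.9/250)/(2π×230×1) = 1.343×10^-5 K/W
R_vermiculite fill = ln(279.9/254.9)/(2π×0.0644×1) = 0.2312 K/W
R_total = 0.2312 K/W
Q = ΔT/R_total = 145/0.2312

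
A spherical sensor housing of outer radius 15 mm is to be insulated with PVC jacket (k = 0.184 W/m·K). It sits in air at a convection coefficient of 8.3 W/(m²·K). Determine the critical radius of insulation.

For a sphere r_cr = 2k/h = 2×0.184/8.3
r_cr = 44.3 mm; since the bare radius (15 mm) is below r_cr, adding a thin layer of insulation will *increase* heat loss.

r_cr ≈ 44.3 mm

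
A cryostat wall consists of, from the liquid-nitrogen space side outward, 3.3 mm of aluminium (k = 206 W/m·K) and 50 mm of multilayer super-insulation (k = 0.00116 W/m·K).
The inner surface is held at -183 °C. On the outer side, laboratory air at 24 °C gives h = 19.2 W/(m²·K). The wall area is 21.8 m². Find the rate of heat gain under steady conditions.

Q ≈ 105 W

Treating each layer as a thermal resistance in series:
R_aluminium = L/(kA) = 0.0033/(206×21.8) = 7.348×10^-7 K/W
R_multilayer super-insulation = L/(kA) = 0.05/(0.00116×21.8) = 1.977 K/W
R_outer film = 1/(h_o·A) = 1/(19.2×21.8) = 0.002389 K/W
R_total = 1.98 K/W
Q = ΔT / R_total = 207 / 1.98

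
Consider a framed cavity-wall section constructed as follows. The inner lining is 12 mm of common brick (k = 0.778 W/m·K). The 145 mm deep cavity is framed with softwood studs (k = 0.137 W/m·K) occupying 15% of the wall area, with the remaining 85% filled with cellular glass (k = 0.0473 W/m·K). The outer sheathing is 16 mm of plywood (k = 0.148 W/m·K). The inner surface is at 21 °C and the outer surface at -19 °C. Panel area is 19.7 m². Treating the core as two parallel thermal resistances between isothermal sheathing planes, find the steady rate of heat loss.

Q ≈ 314 W

Sheathing layers in series; stud and cavity paths in parallel between them.
R_inner = 0.012/(0.778×19.7) = 7.83×10^-4 K/W
R_stud  = 0.145/(0.137×0.15×19.7) = 0.3582 K/W
R_cav   = 0.145/(0.0473×0.85×19.7) = 0.1831 K/W
1/R_core = 1/R_stud + 1/R_cav → R_core = 0.1211 K/W
R_outer = 0.016/(0.148×19.7) = 0.005488 K/W
R_total = 0.1274 K/W
Q = ΔT/R_total = 40/0.1274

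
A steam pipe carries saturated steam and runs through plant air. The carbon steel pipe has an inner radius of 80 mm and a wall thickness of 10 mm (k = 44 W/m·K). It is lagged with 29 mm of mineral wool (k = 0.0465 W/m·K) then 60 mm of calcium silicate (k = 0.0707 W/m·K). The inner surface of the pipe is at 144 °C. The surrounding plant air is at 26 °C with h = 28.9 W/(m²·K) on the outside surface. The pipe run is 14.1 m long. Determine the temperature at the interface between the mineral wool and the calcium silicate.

Radial resistances (cylindrical: R_cond = ln(r_o/r_i)/(2πkL), R_conv = 1/(h·2πrL)):
R_carbon steel pipe wall = ln(90/80)/(2π×44×14.1) = 3.022×10^-5 K/W
R_mineral wool = ln(119/90)/(2π×0.0465×14.1) = 0.0678 K/W
R_calcium silicate = ln(179/119)/(2π×0.0707×14.1) = 0.06518 K/W
R_outer film = 1/(h_o·2πr_oL) = 1/(28.9×2π×0.179×14.1) = 0.002182 K/W
R_total = 0.1352 K/W
Q = ΔT/R_total = 118/0.1352
Q = 873 W
T_interface = T_inner − Q·ΣR(inner→interface) = 144 − 873×0.06783

T ≈ 84.8 °C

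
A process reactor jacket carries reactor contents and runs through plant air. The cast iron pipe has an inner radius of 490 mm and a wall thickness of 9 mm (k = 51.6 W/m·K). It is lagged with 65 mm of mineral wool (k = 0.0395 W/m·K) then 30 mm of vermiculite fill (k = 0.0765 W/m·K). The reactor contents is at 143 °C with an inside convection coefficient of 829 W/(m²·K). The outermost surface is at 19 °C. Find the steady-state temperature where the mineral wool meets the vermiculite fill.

T ≈ 41.2 °C

Radial resistances (cylindrical: R_cond = ln(r_o/r_i)/(2πkL), R_conv = 1/(h·2πrL)):
R_inner film = 1/(h_i·2πr₁L) = 1/(829×2π×0.49×1) = 3.918×10^-4 K/W
R_cast iron pipe wall = ln(499/490)/(2π×51.6×1) = 5.614×10^-5 K/W
R_mineral wool = ln(564/499)/(2π×0.0395×1) = 0.4934 K/W
R_vermiculite fill = ln(594/564)/(2π×0.0765×1) = 0.1078 K/W
R_total = 0.6016 K/W
Q = ΔT/R_total = 124/0.6016
Q = 206 W/m
T_interface = T_inner − Q·ΣR(inner→interface) = 143 − 206×0.4938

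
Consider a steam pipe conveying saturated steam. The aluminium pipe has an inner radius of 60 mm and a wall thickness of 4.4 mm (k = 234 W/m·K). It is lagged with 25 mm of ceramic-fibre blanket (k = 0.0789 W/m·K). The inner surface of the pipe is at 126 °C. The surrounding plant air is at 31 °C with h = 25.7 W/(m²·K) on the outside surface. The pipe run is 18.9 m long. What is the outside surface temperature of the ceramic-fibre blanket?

T ≈ 40 °C

Treating each annulus and film as a series resistance:
R_aluminium pipe wall = ln(64.4/60)/(2π×234×18.9) = 2.547×10^-6 K/W
R_ceramic-fibre blanket = ln(89.4/64.4)/(2π×0.0789×18.9) = 0.03501 K/W
R_outer film = 1/(h_o·2πr_oL) = 1/(25.7×2π×0.0894×18.9) = 0.003665 K/W
R_total = 0.03868 K/W
Q = ΔT/R_total = 95/0.03868
Q = 2460 W
T_interface = T_inner − Q·ΣR(inner→interface) = 126 − 2460×0.03501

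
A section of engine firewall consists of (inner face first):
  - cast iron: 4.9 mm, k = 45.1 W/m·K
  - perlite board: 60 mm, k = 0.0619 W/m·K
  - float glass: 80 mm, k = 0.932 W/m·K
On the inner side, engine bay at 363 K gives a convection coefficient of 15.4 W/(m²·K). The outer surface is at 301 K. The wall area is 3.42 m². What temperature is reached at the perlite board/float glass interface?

Model the wall as resistances in series:
R_inner film = 1/(h_i·A) = 1/(15.4×3.42) = 0.01899 K/W
R_cast iron = L/(kA) = 0.0049/(45.1×3.42) = 3.177×10^-5 K/W
R_perlite board = L/(kA) = 0.06/(0.0619×3.42) = 0.2834 K/W
R_float glass = L/(kA) = 0.08/(0.932×3.42) = 0.0251 K/W
R_total = 0.3275 K/W;  Q = ΔT/R_total = 62/0.3275 = 189.3 W
T_interface = T_inner − Q·ΣR(inner→interface) = 363 − 189×0.3024

T ≈ 306 K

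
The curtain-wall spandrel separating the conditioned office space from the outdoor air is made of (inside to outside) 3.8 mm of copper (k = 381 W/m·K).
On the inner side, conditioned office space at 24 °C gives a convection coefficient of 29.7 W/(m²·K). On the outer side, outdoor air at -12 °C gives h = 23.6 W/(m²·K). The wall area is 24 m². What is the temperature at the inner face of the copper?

T ≈ 8.06 °C

Treating each layer as a thermal resistance in series:
R_inner film = 1/(h_i·A) = 1/(29.7×24) = 0.001403 K/W
R_copper = L/(kA) = 0.0038/(381×24) = 4.156×10^-7 K/W
R_outer film = 1/(h_o·A) = 1/(23.6×24) = 0.001766 K/W
R_total = 0.003169 K/W;  Q = ΔT/R_total = 36/0.003169 = 11360 W
T_interface = T_inner − Q·ΣR(inner→interface) = 24 − 11400×0.001403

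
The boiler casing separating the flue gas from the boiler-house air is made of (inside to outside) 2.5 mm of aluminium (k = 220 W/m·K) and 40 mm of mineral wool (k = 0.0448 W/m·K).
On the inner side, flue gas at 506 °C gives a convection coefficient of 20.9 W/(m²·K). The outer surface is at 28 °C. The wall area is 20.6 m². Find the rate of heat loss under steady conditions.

Q ≈ 10500 W

Series thermal resistances:
R_inner film = 1/(h_i·A) = 1/(20.9×20.6) = 0.002323 K/W
R_aluminium = L/(kA) = 0.0025/(220×20.6) = 5.516×10^-7 K/W
R_mineral wool = L/(kA) = 0.04/(0.0448×20.6) = 0.04334 K/W
R_total = 0.04567 K/W
Q = ΔT / R_total = 478 / 0.04567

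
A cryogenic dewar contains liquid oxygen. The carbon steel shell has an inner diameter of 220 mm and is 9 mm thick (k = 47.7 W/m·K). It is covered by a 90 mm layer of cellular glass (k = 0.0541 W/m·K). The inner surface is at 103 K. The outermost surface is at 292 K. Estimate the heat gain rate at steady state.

Each spherical layer contributes R = (1/r_i − 1/r_o)/(4πk):
R_carbon steel shell = (1/0.11 − 1/0.119)/(4π×47.7) = 0.001147 K/W
R_cellular glass = (1/0.119 − 1/0.209)/(4π×0.0541) = 5.323 K/W
R_total = 5.324 K/W
Q = ΔT/R_total = 189/5.324

Q ≈ 35.5 W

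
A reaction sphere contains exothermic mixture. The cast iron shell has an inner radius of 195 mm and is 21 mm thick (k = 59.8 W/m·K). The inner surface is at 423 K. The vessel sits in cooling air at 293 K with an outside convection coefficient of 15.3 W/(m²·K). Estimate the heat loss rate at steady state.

Spherical conduction: R = (1/r_in − 1/r_out)/(4πk) per layer; series-sum.
R_cast iron shell = (1/0.195 − 1/0.216)/(4π×59.8) = 6.635×10^-4 K/W
R_outer film = 1/(h·4πr_o²) = 1/(15.3×4π×0.216²) = 0.1115 K/W
R_total = 0.1121 K/W
Q = ΔT/R_total = 130/0.1121

Q ≈ 1160 W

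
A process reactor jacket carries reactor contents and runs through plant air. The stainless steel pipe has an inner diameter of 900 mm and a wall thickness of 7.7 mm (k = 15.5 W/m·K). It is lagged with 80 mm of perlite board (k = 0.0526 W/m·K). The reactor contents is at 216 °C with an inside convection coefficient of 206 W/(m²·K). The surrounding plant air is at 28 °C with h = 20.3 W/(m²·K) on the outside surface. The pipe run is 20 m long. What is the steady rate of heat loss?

Q ≈ 7460 W

Treating each annulus and film as a series resistance:
R_inner film = 1/(h_i·2πr₁L) = 1/(206×2π×0.45×20) = 8.584×10^-5 K/W
R_stainless steel pipe wall = ln(457.7/450)/(2π×15.5×20) = 8.711×10^-6 K/W
R_perlite board = ln(537.7/457.7)/(2π×0.0526×20) = 0.02437 K/W
R_outer film = 1/(h_o·2πr_oL) = 1/(20.3×2π×0.5377×20) = 7.29×10^-4 K/W
R_total = 0.02519 K/W
Q = ΔT/R_total = 188/0.02519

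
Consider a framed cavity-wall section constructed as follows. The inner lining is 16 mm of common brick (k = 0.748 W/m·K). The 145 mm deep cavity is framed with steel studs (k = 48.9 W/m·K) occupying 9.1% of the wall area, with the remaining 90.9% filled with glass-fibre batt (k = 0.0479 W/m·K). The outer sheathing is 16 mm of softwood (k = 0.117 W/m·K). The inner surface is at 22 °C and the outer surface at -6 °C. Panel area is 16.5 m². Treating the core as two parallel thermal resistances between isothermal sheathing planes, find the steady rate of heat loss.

Sheathing layers in series; stud and cavity paths in parallel between them.
R_inner = 0.016/(0.748×16.5) = 0.001296 K/W
R_stud  = 0.145/(48.9×0.091×16.5) = 0.001975 K/W
R_cav   = 0.145/(0.0479×0.909×16.5) = 0.2018 K/W
1/R_core = 1/R_stud + 1/R_cav → R_core = 0.001956 K/W
R_outer = 0.016/(0.117×16.5) = 0.008288 K/W
R_total = 0.01154 K/W
Q = ΔT/R_total = 28/0.01154

Q ≈ 2430 W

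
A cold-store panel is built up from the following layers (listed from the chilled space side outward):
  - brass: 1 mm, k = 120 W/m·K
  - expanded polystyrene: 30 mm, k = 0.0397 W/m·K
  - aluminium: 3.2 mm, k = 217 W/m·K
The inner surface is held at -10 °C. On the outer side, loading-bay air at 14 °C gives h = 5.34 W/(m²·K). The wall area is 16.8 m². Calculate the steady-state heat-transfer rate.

Series thermal resistances:
R_brass = L/(kA) = 0.001/(120×16.8) = 4.96×10^-7 K/W
R_expanded polystyrene = L/(kA) = 0.03/(0.0397×16.8) = 0.04498 K/W
R_aluminium = L/(kA) = 0.0032/(217×16.8) = 8.778×10^-7 K/W
R_outer film = 1/(h_o·A) = 1/(5.34×16.8) = 0.01115 K/W
R_total = 0.05613 K/W
Q = ΔT / R_total = 24 / 0.05613

Q ≈ 428 W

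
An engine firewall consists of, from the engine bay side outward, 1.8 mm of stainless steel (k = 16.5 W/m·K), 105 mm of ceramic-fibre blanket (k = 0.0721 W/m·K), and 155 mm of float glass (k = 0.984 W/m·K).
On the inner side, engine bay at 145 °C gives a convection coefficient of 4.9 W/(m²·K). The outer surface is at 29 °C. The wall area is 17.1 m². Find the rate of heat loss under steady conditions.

Treating each layer as a thermal resistance in series:
R_inner film = 1/(h_i·A) = 1/(4.9×17.1) = 0.01193 K/W
R_stainless steel = L/(kA) = 0.0018/(16.5×17.1) = 6.38×10^-6 K/W
R_ceramic-fibre blanket = L/(kA) = 0.105/(0.0721×17.1) = 0.08516 K/W
R_float glass = L/(kA) = 0.155/(0.984×17.1) = 0.009212 K/W
R_total = 0.1063 K/W
Q = ΔT / R_total = 116 / 0.1063

Q ≈ 1090 W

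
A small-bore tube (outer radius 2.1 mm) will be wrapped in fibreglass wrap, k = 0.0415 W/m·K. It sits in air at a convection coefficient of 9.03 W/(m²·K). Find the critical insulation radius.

r_cr ≈ 4.6 mm

For a cylinder r_cr = k/h = 0.0415/9.03
r_cr = 4.6 mm; since the bare radius (2.1 mm) is below r_cr, adding a thin layer of insulation will *increase* heat loss.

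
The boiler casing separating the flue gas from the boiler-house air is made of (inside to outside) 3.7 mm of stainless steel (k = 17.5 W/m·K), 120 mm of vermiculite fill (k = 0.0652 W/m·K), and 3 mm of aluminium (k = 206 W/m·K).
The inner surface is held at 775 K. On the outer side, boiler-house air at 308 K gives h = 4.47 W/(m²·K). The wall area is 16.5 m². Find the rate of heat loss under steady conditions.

Series thermal resistances:
R_stainless steel = L/(kA) = 0.0037/(17.5×16.5) = 1.281×10^-5 K/W
R_vermiculite fill = L/(kA) = 0.12/(0.0652×16.5) = 0.1115 K/W
R_aluminium = L/(kA) = 0.003/(206×16.5) = 8.826×10^-7 K/W
R_outer film = 1/(h_o·A) = 1/(4.47×16.5) = 0.01356 K/W
R_total = 0.1251 K/W
Q = ΔT / R_total = 467 / 0.1251

Q ≈ 3730 W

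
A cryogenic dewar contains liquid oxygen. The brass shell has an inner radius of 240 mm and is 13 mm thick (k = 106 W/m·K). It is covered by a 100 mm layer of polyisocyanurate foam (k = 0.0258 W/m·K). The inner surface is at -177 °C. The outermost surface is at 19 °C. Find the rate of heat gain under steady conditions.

Q ≈ 56.7 W

For a spherical shell R = (1/r₁ − 1/r₂)/(4πk); film R = 1/(h·4πr²). In series:
R_brass shell = (1/0.24 − 1/0.253)/(4π×106) = 1.607×10^-4 K/W
R_polyisocyanurate foam = (1/0.253 − 1/0.353)/(4π×0.0258) = 3.454 K/W
R_total = 3.454 K/W
Q = ΔT/R_total = 196/3.454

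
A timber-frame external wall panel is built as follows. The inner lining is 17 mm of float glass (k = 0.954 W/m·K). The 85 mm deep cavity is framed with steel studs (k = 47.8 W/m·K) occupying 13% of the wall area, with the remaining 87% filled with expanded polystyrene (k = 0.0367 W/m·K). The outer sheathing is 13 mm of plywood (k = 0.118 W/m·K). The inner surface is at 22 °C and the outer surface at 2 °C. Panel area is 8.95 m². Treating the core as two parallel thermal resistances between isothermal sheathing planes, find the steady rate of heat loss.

Sheathing layers in series; stud and cavity paths in parallel between them.
R_inner = 0.017/(0.954×8.95) = 0.001991 K/W
R_stud  = 0.085/(47.8×0.13×8.95) = 0.001528 K/W
R_cav   = 0.085/(0.0367×0.87×8.95) = 0.2974 K/W
1/R_core = 1/R_stud + 1/R_cav → R_core = 0.001521 K/W
R_outer = 0.013/(0.118×8.95) = 0.01231 K/W
R_total = 0.01582 K/W
Q = ΔT/R_total = 20/0.01582

Q ≈ 1260 W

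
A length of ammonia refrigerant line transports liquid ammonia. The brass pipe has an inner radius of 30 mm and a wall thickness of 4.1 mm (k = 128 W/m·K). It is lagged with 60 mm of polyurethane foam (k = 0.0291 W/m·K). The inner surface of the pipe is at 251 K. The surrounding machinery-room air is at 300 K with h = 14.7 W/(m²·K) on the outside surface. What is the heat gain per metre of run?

Radial resistances (cylindrical: R_cond = ln(r_o/r_i)/(2πkL), R_conv = 1/(h·2πrL)):
R_brass pipe wall = ln(34.1/30)/(2π×128×1) = 1.593×10^-4 K/W
R_polyurethane foam = ln(94.1/34.1)/(2π×0.0291×1) = 5.552 K/W
R_outer film = 1/(h_o·2πr_oL) = 1/(14.7×2π×0.0941×1) = 0.1151 K/W
R_total = 5.667 K/W
Q = ΔT/R_total = 49/5.667

q′ ≈ 8.65 W/m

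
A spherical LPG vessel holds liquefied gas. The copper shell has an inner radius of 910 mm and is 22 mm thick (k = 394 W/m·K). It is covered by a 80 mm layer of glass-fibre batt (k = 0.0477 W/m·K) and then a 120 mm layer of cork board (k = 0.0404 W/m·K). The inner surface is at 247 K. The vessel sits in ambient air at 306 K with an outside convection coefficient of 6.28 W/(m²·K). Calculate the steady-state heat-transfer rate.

Q ≈ 165 W

Each spherical layer contributes R = (1/r_i − 1/r_o)/(4πk):
R_copper shell = (1/0.91 − 1/0.932)/(4π×394) = 5.239×10^-6 K/W
R_glass-fibre batt = (1/0.932 − 1/1.012)/(4π×0.0477) = 0.1415 K/W
R_cork board = (1/1.012 − 1/1.132)/(4π×0.0404) = 0.2063 K/W
R_outer film = 1/(h·4πr_o²) = 1/(6.28×4π×1.132²) = 0.009889 K/W
R_total = 0.3577 K/W
Q = ΔT/R_total = 59/0.3577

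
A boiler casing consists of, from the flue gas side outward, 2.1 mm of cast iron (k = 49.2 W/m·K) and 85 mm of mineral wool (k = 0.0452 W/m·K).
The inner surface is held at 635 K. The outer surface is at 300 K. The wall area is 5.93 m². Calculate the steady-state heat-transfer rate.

Q ≈ 1060 W

Series thermal resistances:
R_cast iron = L/(kA) = 0.0021/(49.2×5.93) = 7.198×10^-6 K/W
R_mineral wool = L/(kA) = 0.085/(0.0452×5.93) = 0.3171 K/W
R_total = 0.3171 K/W
Q = ΔT / R_total = 335 / 0.3171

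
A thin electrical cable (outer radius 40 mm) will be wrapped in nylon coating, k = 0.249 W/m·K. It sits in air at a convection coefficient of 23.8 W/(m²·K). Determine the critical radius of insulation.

r_cr ≈ 10.5 mm

For a cylinder r_cr = k/h = 0.249/23.8
r_cr = 10.5 mm; since the bare radius (40 mm) is above r_cr, any added insulation will reduce heat loss.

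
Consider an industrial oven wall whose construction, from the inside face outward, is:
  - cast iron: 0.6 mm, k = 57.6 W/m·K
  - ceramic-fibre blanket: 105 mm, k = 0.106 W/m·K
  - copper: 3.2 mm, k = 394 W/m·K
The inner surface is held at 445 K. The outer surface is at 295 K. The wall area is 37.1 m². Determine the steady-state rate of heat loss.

Q ≈ 5620 W

Using the resistance-network approach (series):
R_cast iron = L/(kA) = 0.0006/(57.6×37.1) = 2.808×10^-7 K/W
R_ceramic-fibre blanket = L/(kA) = 0.105/(0.106×37.1) = 0.0267 K/W
R_copper = L/(kA) = 0.0032/(394×37.1) = 2.189×10^-7 K/W
R_total = 0.0267 K/W
Q = ΔT / R_total = 150 / 0.0267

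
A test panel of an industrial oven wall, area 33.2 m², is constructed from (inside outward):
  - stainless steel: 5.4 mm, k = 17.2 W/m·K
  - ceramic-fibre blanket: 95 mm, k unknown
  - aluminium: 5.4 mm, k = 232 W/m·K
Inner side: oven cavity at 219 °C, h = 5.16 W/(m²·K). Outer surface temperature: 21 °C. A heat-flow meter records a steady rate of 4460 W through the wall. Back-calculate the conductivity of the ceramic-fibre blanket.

Thermal resistances in series:
R_inner film = 1/(h_i·A) = 1/(5.16×33.2) = 0.005837 K/W
R_stainless steel = L/(kA) = 0.0054/(17.2×33.2) = 9.456×10^-6 K/W
R_aluminium = L/(kA) = 0.0054/(232×33.2) = 7.011×10^-7 K/W
Sum of known resistances R_other = 0.005847 K/W
Total R = ΔT/Q = 198/4460 = 0.04439 K/W
R_ceramic-fibre blanket = R_total − R_other = 0.03855 K/W
k = L/(R·A) = 0.095/(0.03855×33.2)

k ≈ 0.0742 W/(m·K)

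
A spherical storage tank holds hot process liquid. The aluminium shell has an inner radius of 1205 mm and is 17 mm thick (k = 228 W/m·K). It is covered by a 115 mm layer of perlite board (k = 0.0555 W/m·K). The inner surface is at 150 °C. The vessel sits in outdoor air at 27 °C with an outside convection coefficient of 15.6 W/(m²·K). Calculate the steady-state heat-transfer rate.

For a spherical shell R = (1/r₁ − 1/r₂)/(4πk); film R = 1/(h·4πr²). In series:
R_aluminium shell = (1/1.205 − 1/1.222)/(4π×228) = 4.029×10^-6 K/W
R_perlite board = (1/1.222 − 1/1.337)/(4π×0.0555) = 0.1009 K/W
R_outer film = 1/(h·4πr_o²) = 1/(15.6×4π×1.337²) = 0.002854 K/W
R_total = 0.1038 K/W
Q = ΔT/R_total = 123/0.1038

Q ≈ 1190 W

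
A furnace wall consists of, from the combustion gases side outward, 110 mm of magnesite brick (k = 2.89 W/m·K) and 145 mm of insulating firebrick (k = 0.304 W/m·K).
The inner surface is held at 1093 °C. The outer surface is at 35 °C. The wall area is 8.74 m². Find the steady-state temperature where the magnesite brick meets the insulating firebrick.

Series thermal resistances:
R_magnesite brick = L/(kA) = 0.11/(2.89×8.74) = 0.004355 K/W
R_insulating firebrick = L/(kA) = 0.145/(0.304×8.74) = 0.05457 K/W
R_total = 0.05893 K/W;  Q = ΔT/R_total = 1058/0.05893 = 17950 W
T_interface = T_inner − Q·ΣR(inner→interface) = 1093 − 18000×0.004355

T ≈ 1010 °C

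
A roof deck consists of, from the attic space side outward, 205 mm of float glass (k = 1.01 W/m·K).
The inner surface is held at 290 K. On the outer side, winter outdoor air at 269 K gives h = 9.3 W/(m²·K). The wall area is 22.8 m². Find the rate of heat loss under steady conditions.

Q ≈ 1540 W

Treating each layer as a thermal resistance in series:
R_float glass = L/(kA) = 0.205/(1.01×22.8) = 0.008902 K/W
R_outer film = 1/(h_o·A) = 1/(9.3×22.8) = 0.004716 K/W
R_total = 0.01362 K/W
Q = ΔT / R_total = 21 / 0.01362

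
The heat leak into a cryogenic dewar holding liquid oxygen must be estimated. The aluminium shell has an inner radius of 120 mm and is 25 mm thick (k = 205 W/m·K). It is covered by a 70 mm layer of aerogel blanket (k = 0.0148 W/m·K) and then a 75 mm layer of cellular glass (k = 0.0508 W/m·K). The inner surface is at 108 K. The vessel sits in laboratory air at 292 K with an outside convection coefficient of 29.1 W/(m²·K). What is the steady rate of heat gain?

Spherical conduction: R = (1/r_in − 1/r_out)/(4πk) per layer; series-sum.
R_aluminium shell = (1/0.12 − 1/0.145)/(4π×205) = 5.577×10^-4 K/W
R_aerogel blanket = (1/0.145 − 1/0.215)/(4π×0.0148) = 12.07 K/W
R_cellular glass = (1/0.215 − 1/0.29)/(4π×0.0508) = 1.884 K/W
R_outer film = 1/(h·4πr_o²) = 1/(29.1×4π×0.29²) = 0.03252 K/W
R_total = 13.99 K/W
Q = ΔT/R_total = 184/13.99

Q ≈ 13.2 W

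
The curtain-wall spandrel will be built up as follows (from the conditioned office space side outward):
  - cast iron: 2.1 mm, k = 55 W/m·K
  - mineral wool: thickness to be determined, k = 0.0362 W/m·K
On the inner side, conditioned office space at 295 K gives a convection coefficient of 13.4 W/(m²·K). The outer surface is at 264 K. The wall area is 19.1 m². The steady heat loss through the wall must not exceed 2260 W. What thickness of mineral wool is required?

Series thermal resistances:
R_inner film = 1/(h_i·A) = 1/(13.4×19.1) = 0.003907 K/W
R_cast iron = L/(kA) = 0.0021/(55×19.1) = 1.999×10^-6 K/W
Sum of the known resistances R_other = 0.003909 K/W
Required total resistance R_tot = ΔT/Q_allow = 31/2260 = 0.01372 K/W
R_mineral wool = R_tot − R_other = 0.009808 K/W
L = R·k·A = 0.009808×0.0362×19.1

L ≈ 6.78 mm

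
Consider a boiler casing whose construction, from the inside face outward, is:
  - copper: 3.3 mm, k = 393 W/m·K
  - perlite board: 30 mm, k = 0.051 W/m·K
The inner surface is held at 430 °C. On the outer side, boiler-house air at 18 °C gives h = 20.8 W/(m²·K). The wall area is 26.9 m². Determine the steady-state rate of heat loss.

Q ≈ 17400 W

Model the wall as resistances in series:
R_copper = L/(kA) = 0.0033/(393×26.9) = 3.122×10^-7 K/W
R_perlite board = L/(kA) = 0.03/(0.051×26.9) = 0.02187 K/W
R_outer film = 1/(h_o·A) = 1/(20.8×26.9) = 0.001787 K/W
R_total = 0.02366 K/W
Q = ΔT / R_total = 412 / 0.02366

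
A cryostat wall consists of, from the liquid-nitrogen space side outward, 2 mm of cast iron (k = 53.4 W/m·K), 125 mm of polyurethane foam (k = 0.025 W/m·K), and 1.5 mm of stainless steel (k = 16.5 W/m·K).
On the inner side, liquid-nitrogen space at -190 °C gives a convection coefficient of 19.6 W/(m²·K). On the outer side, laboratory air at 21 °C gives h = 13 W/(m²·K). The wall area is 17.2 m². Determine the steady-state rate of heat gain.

Q ≈ 708 W

Model the wall as resistances in series:
R_inner film = 1/(h_i·A) = 1/(19.6×17.2) = 0.002966 K/W
R_cast iron = L/(kA) = 0.002/(53.4×17.2) = 2.178×10^-6 K/W
R_polyurethane foam = L/(kA) = 0.125/(0.025×17.2) = 0.2907 K/W
R_stainless steel = L/(kA) = 0.0015/(16.5×17.2) = 5.285×10^-6 K/W
R_outer film = 1/(h_o·A) = 1/(13×17.2) = 0.004472 K/W
R_total = 0.2981 K/W
Q = ΔT / R_total = 211 / 0.2981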